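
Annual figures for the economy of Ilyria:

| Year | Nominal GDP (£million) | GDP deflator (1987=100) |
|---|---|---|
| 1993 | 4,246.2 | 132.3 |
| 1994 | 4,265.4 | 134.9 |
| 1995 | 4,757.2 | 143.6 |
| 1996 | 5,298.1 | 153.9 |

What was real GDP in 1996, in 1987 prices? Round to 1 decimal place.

£3,442.6 million

Real GDP 1996 = 5298.1 / 1.539 = 3442.56.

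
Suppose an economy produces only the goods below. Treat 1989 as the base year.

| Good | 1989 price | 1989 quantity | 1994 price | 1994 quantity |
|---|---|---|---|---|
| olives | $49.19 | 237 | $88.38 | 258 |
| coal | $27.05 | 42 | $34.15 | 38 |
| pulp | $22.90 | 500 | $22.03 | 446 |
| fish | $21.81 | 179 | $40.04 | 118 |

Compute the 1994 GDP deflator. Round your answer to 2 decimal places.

145.82

Nominal GDP 1994 = 88.38·258 + 34.15·38 + 22.03·446 + 40.04·118 = 38649.84.
Real GDP 1994 (at 1989 prices) = 49.19·258 + 27.05·38 + 22.90·446 + 21.81·118 = 26505.90.
Deflator = Nominal/Real × 100 = 38649.84/26505.90 × 100 = 145.816.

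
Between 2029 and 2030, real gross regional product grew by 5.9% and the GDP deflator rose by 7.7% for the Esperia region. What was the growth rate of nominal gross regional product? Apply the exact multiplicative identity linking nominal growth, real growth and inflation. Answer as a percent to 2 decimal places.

(1 + g_nom) = (1 + g_real)(1 + π) = 1.0590 × 1.0770 = 1.14054.

14.05%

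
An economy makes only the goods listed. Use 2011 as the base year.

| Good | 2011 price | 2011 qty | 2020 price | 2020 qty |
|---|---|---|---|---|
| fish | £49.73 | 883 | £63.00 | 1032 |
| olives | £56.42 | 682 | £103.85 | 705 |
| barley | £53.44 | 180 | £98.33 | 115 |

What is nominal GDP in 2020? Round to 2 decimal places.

Nominal GDP 2020 = Σ (p_2020 × q_2020) = 63.00·1032 + 103.85·705 + 98.33·115 = 149538.20.

£149538.20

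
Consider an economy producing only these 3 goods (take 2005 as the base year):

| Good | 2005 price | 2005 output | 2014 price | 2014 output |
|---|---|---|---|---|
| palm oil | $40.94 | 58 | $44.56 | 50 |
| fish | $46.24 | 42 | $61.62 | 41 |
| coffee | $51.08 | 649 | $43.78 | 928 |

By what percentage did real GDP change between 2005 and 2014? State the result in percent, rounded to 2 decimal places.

37.04%

Real GDP 2005 = Nominal GDP 2005 = 40.94·58 + 46.24·42 + 51.08·649 = 37467.52.
Real GDP 2014 (at 2005 prices) = 40.94·50 + 46.24·41 + 51.08·928 = 51345.08.
Real growth = 51345.08/37467.52 − 1 = 0.3704.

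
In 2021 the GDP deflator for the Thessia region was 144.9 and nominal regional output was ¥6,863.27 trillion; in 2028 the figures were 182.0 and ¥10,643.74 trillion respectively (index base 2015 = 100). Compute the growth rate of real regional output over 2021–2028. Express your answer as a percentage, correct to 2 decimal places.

23.47%

Real regional output 2021 = 6863.27 / 1.449 = 4736.56.
Real regional output 2028 = 10643.74 / 1.820 = 5848.21.
Real growth = 5848.21 / 4736.56 − 1 = 0.2347.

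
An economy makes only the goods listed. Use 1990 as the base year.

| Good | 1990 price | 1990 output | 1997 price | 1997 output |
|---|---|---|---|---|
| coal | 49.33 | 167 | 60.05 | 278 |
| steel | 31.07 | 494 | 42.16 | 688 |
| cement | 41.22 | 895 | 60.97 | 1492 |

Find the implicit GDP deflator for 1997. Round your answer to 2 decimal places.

141.49

Nominal GDP 1997 = 60.05·278 + 42.16·688 + 60.97·1492 = 136667.22.
Real GDP 1997 (at 1990 prices) = 49.33·278 + 31.07·688 + 41.22·1492 = 96590.14.
Deflator = Nominal/Real × 100 = 136667.22/96590.14 × 100 = 141.492.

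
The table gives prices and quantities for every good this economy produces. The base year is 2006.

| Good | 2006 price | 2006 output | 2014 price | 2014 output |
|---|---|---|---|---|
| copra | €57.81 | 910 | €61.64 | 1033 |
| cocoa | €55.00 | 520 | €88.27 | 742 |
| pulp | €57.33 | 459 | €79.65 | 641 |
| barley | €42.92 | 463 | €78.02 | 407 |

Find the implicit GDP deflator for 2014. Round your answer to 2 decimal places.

Nominal GDP 2014 = 61.64·1033 + 88.27·742 + 79.65·641 + 78.02·407 = 211980.25.
Real GDP 2014 (at 2006 prices) = 57.81·1033 + 55.00·742 + 57.33·641 + 42.92·407 = 154744.70.
Deflator = Nominal/Real × 100 = 211980.25/154744.70 × 100 = 136.987.

136.99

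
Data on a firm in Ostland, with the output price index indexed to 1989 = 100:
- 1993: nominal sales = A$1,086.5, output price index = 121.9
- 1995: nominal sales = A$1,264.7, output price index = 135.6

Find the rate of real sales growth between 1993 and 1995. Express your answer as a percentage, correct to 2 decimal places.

Deflate each year: 1993 → 1086.5/1.219 = 891.30; 1995 → 1264.7/1.356 = 932.67.
So real sales changed by 932.67/891.30 − 1 = 0.0464, i.e. 4.64%.

4.64%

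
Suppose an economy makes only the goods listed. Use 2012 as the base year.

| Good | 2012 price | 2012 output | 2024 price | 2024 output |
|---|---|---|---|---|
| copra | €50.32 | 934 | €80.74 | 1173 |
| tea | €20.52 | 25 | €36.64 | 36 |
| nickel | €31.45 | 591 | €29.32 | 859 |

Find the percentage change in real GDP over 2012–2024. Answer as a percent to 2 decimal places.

31.29%

Real GDP 2012 = Nominal GDP 2012 = 50.32·934 + 20.52·25 + 31.45·591 = 66098.83.
Real GDP 2024 (at 2012 prices) = 50.32·1173 + 20.52·36 + 31.45·859 = 86779.63.
Real growth = 86779.63/66098.83 − 1 = 0.3129.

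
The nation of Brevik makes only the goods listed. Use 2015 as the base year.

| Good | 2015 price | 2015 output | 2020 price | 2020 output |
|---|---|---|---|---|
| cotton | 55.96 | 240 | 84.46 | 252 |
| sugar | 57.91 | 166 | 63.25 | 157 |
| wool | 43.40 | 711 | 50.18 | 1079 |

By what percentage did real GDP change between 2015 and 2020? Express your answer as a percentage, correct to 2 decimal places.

Real GDP 2015 = Nominal GDP 2015 = 55.96·240 + 57.91·166 + 43.40·711 = 53900.86.
Real GDP 2020 (at 2015 prices) = 55.96·252 + 57.91·157 + 43.40·1079 = 70022.39.
Real growth = 70022.39/53900.86 − 1 = 0.2991.

29.91%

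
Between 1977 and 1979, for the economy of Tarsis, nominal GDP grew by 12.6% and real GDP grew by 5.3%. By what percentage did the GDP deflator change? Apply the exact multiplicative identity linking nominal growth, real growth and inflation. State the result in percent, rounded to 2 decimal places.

6.93%

(1 + g_nom) = (1 + g_real)(1 + π), so π = 1.1260 / 1.0530 − 1 = 0.06933.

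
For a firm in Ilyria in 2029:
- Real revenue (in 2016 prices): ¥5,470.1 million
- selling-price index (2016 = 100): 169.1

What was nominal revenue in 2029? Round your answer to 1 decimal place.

¥9,249.9 million

Nominal revenue = Real × (selling-price index/100) = 5470.1 × 1.691 = 9249.94.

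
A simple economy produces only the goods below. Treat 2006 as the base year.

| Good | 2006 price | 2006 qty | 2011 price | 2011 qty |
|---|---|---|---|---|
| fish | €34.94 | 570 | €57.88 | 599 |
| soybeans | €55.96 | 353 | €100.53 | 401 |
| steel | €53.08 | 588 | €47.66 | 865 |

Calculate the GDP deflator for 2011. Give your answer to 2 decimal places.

130.16

Nominal GDP 2011 = 57.88·599 + 100.53·401 + 47.66·865 = 116208.55.
Real GDP 2011 (at 2006 prices) = 34.94·599 + 55.96·401 + 53.08·865 = 89283.22.
Deflator = Nominal/Real × 100 = 116208.55/89283.22 × 100 = 130.157.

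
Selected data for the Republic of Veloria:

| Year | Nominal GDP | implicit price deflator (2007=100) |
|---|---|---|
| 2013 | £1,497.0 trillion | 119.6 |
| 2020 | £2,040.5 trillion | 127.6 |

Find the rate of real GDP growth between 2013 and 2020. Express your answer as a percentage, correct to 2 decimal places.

Real GDP 2013 = 1497.0 / 1.196 = 1251.67.
Real GDP 2020 = 2040.5 / 1.276 = 1599.14.
Real growth = 1599.14 / 1251.67 − 1 = 0.2776.

27.76%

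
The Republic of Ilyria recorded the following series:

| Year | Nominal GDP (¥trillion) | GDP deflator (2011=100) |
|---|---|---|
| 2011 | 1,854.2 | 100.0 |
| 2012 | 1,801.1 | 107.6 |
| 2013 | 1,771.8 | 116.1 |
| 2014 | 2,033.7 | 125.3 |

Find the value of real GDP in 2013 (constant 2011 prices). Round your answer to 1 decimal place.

¥1,526.1 trillion

Real GDP 2013 = 1771.8 / 1.161 = 1526.10.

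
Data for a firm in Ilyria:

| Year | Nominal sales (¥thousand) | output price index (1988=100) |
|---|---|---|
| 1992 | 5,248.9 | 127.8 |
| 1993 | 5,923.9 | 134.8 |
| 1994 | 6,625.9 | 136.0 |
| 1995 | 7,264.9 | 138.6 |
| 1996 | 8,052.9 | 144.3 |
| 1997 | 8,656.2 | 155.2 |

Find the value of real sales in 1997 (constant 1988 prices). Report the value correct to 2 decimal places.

Real sales 1997 = 8656.2 / 1.552 = 5577.45.

¥5,577.45 thousand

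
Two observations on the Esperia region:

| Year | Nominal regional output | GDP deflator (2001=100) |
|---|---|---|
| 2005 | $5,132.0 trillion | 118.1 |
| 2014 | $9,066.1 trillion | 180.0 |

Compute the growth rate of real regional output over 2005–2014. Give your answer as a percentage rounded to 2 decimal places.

Deflate each year: 2005 → 5132.0/1.181 = 4345.47; 2014 → 9066.1/1.800 = 5036.72.
So real regional output changed by 5036.72/4345.47 − 1 = 0.1591, i.e. 15.91%.

15.91%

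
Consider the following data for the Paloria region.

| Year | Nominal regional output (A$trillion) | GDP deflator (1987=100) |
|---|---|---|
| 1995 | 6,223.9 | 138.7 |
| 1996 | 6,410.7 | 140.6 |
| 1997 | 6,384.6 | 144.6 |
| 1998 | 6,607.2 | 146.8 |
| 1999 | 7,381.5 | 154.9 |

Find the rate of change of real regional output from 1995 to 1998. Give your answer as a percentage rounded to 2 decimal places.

Real regional output 1995 = 6223.9/1.387 = 4487.31.
Real regional output 1998 = 6607.2/1.468 = 4500.82.
Change = 4500.82/4487.31 − 1 = 0.0030.

0.30%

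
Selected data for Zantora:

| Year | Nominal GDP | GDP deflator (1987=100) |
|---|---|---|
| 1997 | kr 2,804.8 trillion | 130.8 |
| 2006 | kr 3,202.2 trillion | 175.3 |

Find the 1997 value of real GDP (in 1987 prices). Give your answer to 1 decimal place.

Real GDP = Nominal / (GDP deflator/100) = 2804.8 / 1.308 = 2144.34.

kr 2,144.3 trillion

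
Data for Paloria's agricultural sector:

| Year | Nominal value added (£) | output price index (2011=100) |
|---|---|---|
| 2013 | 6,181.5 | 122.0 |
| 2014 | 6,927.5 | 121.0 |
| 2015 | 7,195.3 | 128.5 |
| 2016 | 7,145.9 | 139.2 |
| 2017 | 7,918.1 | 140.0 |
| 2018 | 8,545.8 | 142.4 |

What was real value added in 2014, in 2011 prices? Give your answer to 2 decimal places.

£5,725.21

Real value added 2014 = 6927.5 / 1.210 = 5725.21.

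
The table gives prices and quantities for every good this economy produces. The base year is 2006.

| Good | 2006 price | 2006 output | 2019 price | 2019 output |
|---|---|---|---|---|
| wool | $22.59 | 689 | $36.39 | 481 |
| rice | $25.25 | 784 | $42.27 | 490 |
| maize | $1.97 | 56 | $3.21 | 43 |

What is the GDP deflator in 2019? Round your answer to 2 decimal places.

164.45

Nominal GDP 2019 = 36.39·481 + 42.27·490 + 3.21·43 = 38353.92.
Real GDP 2019 (at 2006 prices) = 22.59·481 + 25.25·490 + 1.97·43 = 23323.00.
Deflator = Nominal/Real × 100 = 38353.92/23323.00 × 100 = 164.447.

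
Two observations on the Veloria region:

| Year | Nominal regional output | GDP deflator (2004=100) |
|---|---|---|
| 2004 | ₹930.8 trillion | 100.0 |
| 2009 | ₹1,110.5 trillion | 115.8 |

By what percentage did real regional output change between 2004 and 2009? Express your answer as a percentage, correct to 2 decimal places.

3.03%

Real regional output 2004 = 930.8 / 1.000 = 930.80.
Real regional output 2009 = 1110.5 / 1.158 = 958.98.
Real growth = 958.98 / 930.80 − 1 = 0.0303.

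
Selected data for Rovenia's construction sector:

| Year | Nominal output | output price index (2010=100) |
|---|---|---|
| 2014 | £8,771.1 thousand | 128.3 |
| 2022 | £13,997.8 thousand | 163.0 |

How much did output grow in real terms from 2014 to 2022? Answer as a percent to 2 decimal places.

25.62%

Real output 2014 = 8771.1 / 1.283 = 6836.40.
Real output 2022 = 13997.8 / 1.630 = 8587.61.
Real growth = 8587.61 / 6836.40 − 1 = 0.2562.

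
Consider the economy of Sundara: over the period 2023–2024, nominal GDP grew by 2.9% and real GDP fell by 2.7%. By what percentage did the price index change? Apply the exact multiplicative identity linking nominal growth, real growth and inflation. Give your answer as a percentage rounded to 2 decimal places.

(1 + g_nom) = (1 + g_real)(1 + π), so π = 1.0290 / 0.9730 − 1 = 0.05755.

5.76%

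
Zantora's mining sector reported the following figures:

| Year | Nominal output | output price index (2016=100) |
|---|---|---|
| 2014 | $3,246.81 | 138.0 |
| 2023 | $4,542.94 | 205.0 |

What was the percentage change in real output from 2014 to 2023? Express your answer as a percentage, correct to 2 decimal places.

-5.81%

Deflate each year: 2014 → 3246.81/1.380 = 2352.76; 2023 → 4542.94/2.050 = 2216.07.
So real output changed by 2216.07/2352.76 − 1 = -0.0581, i.e. -5.81%.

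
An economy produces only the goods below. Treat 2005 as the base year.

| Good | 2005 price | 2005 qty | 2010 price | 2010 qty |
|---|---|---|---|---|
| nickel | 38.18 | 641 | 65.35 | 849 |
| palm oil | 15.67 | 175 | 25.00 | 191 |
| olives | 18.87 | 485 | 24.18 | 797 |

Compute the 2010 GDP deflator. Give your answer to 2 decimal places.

Nominal GDP 2010 = 65.35·849 + 25.00·191 + 24.18·797 = 79528.61.
Real GDP 2010 (at 2005 prices) = 38.18·849 + 15.67·191 + 18.87·797 = 50447.18.
Deflator = Nominal/Real × 100 = 79528.61/50447.18 × 100 = 157.647.

157.65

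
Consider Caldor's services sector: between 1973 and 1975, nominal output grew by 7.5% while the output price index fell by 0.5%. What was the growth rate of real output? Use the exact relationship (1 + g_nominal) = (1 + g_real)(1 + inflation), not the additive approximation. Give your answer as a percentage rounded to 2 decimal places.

(1 + g_nom) = (1 + g_real)(1 + π), so g_real = 1.0750 / 0.9950 − 1 = 0.08040.

8.04%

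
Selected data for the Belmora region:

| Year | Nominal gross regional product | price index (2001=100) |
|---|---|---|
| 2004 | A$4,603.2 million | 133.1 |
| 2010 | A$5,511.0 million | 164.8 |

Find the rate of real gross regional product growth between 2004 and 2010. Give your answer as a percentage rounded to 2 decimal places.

-3.31%

Real gross regional product 2004 = 4603.2 / 1.331 = 3458.45.
Real gross regional product 2010 = 5511.0 / 1.648 = 3344.05.
Real growth = 3344.05 / 3458.45 − 1 = -0.0331.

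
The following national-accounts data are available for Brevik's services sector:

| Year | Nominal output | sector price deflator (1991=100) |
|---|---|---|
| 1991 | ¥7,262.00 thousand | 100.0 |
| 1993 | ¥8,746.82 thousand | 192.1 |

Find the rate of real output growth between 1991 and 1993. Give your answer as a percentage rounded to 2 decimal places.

-37.30%

Real output 1991 = 7262.00 / 1.000 = 7262.00.
Real output 1993 = 8746.82 / 1.921 = 4553.26.
Real growth = 4553.26 / 7262.00 − 1 = -0.3730.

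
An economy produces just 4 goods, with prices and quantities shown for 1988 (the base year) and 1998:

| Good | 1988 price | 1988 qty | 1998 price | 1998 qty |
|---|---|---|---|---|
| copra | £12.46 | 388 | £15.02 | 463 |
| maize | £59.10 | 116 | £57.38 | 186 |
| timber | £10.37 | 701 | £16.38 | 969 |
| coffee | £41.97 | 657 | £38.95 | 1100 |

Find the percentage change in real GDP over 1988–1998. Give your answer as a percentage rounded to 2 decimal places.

Real GDP 1988 = Nominal GDP 1988 = 12.46·388 + 59.10·116 + 10.37·701 + 41.97·657 = 46533.74.
Real GDP 1998 (at 1988 prices) = 12.46·463 + 59.10·186 + 10.37·969 + 41.97·1100 = 72977.11.
Real growth = 72977.11/46533.74 − 1 = 0.5683.

56.83%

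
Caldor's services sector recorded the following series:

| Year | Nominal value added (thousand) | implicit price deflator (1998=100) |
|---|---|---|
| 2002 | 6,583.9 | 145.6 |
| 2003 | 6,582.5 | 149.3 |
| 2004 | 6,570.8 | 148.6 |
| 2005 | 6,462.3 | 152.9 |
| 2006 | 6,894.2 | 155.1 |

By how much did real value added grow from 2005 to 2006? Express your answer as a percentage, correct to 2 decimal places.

Real value added 2005 = 6462.3/1.529 = 4226.49.
Real value added 2006 = 6894.2/1.551 = 4445.00.
Change = 4445.00/4226.49 − 1 = 0.0517.

5.17%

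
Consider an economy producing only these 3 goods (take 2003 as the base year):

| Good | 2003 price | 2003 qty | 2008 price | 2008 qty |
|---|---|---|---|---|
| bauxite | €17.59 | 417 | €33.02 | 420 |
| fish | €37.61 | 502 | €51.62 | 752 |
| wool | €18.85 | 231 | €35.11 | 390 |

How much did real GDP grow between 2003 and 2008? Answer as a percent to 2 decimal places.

40.73%

Real GDP 2003 = Nominal GDP 2003 = 17.59·417 + 37.61·502 + 18.85·231 = 30569.60.
Real GDP 2008 (at 2003 prices) = 17.59·420 + 37.61·752 + 18.85·390 = 43022.02.
Real growth = 43022.02/30569.60 − 1 = 0.4073.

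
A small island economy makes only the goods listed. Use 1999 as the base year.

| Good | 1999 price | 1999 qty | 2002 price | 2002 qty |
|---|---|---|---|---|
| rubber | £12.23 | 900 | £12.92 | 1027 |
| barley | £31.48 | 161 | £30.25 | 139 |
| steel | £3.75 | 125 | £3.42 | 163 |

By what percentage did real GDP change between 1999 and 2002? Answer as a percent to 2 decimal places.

6.06%

Real GDP 1999 = Nominal GDP 1999 = 12.23·900 + 31.48·161 + 3.75·125 = 16544.03.
Real GDP 2002 (at 1999 prices) = 12.23·1027 + 31.48·139 + 3.75·163 = 17547.18.
Real growth = 17547.18/16544.03 − 1 = 0.0606.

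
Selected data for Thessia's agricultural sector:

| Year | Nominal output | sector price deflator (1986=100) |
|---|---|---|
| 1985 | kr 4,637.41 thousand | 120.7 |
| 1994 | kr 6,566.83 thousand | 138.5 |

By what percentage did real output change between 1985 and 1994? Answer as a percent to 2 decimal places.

23.41%

Deflate each year: 1985 → 4637.41/1.207 = 3842.10; 1994 → 6566.83/1.385 = 4741.39.
So real output changed by 4741.39/3842.10 − 1 = 0.2341, i.e. 23.41%.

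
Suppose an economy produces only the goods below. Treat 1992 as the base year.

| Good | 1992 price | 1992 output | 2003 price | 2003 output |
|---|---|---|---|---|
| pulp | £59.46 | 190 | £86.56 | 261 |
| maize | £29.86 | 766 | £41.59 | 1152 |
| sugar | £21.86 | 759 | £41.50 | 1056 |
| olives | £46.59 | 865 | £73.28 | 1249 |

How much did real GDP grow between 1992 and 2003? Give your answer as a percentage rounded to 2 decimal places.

44.07%

Real GDP 1992 = Nominal GDP 1992 = 59.46·190 + 29.86·766 + 21.86·759 + 46.59·865 = 91062.25.
Real GDP 2003 (at 1992 prices) = 59.46·261 + 29.86·1152 + 21.86·1056 + 46.59·1249 = 131192.85.
Real growth = 131192.85/91062.25 − 1 = 0.4407.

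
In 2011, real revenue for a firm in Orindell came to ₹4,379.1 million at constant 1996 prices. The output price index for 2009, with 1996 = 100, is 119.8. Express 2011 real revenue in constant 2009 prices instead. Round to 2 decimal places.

₹5,246.16 million

Real revenue in 2009 prices = Real revenue in 1996 prices × (P_2009/P_1996) = 4379.1 × 1.198 = 5246.16.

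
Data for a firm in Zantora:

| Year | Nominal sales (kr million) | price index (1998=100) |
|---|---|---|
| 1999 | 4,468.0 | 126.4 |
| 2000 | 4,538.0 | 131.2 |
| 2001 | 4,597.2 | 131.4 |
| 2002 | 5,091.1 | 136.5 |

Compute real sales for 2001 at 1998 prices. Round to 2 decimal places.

Real sales 2001 = 4597.2 / 1.314 = 3498.63.

kr 3,498.63 million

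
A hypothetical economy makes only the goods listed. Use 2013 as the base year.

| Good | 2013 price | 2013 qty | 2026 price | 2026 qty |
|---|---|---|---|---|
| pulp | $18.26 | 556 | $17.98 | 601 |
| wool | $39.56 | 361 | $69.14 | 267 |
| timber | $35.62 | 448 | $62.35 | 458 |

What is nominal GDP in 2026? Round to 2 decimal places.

$57822.66

Nominal GDP 2026 = Σ (p_2026 × q_2026) = 17.98·601 + 69.14·267 + 62.35·458 = 57822.66.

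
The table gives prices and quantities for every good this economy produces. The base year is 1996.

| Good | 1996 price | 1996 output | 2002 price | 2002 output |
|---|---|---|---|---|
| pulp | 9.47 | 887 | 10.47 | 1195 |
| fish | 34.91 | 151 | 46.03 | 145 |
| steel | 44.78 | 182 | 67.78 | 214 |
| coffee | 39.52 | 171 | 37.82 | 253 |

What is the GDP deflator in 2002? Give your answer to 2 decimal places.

120.30

Nominal GDP 2002 = 10.47·1195 + 46.03·145 + 67.78·214 + 37.82·253 = 43259.38.
Real GDP 2002 (at 1996 prices) = 9.47·1195 + 34.91·145 + 44.78·214 + 39.52·253 = 35960.08.
Deflator = Nominal/Real × 100 = 43259.38/35960.08 × 100 = 120.298.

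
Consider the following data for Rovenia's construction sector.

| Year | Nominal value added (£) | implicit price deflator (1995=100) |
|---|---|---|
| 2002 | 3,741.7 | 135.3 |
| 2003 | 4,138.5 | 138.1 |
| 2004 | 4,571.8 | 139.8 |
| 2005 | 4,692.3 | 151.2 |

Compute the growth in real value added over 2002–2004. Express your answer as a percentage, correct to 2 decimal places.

18.25%

Real value added 2002 = 3741.7/1.353 = 2765.48.
Real value added 2004 = 4571.8/1.398 = 3270.24.
Change = 3270.24/2765.48 − 1 = 0.1825.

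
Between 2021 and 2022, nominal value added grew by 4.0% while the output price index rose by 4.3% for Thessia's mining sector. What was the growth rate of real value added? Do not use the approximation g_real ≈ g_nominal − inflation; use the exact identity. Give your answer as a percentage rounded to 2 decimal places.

-0.29%

(1 + g_nom) = (1 + g_real)(1 + π), so g_real = 1.0400 / 1.0430 − 1 = -0.00288.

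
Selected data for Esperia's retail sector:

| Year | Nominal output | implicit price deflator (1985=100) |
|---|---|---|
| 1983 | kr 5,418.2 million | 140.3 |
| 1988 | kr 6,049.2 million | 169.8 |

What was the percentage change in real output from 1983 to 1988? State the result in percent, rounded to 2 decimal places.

Deflate each year: 1983 → 5418.2/1.403 = 3861.87; 1988 → 6049.2/1.698 = 3562.54.
So real output changed by 3562.54/3861.87 − 1 = -0.0775, i.e. -7.75%.

-7.75%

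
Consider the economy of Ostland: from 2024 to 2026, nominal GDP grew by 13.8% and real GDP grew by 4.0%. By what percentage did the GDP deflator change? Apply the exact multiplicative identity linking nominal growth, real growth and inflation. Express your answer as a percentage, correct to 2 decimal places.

9.42%

(1 + g_nom) = (1 + g_real)(1 + π), so π = 1.1380 / 1.0400 − 1 = 0.09423.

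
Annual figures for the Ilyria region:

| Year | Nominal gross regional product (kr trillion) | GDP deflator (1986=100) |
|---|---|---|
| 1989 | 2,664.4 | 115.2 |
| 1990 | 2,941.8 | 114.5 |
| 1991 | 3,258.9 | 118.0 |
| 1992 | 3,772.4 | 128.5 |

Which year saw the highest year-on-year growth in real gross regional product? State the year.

1990

1990: real = 2941.8/1.145 = 2569.26; growth vs 1989 (2312.85) = 11.09%.
1991: real = 3258.9/1.180 = 2761.78; growth vs 1990 (2569.26) = 7.49%.
1992: real = 3772.4/1.285 = 2935.72; growth vs 1991 (2761.78) = 6.30%.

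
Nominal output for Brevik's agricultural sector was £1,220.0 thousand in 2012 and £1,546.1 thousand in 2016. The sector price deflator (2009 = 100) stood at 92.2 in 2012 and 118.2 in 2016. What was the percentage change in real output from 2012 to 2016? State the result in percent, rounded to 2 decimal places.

-1.15%

Real output 2012 = 1220.0 / 0.922 = 1323.21.
Real output 2016 = 1546.1 / 1.182 = 1308.04.
Real growth = 1308.04 / 1323.21 − 1 = -0.0115.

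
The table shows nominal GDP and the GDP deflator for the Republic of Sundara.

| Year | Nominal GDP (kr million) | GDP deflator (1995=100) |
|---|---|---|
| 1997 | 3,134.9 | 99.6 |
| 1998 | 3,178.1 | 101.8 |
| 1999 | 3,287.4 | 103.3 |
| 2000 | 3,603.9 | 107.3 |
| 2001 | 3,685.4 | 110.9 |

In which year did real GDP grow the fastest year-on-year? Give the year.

1998: real = 3178.1/1.018 = 3121.91; growth vs 1997 (3147.49) = -0.81%.
1999: real = 3287.4/1.033 = 3182.38; growth vs 1998 (3121.91) = 1.94%.
2000: real = 3603.9/1.073 = 3358.71; growth vs 1999 (3182.38) = 5.54%.
2001: real = 3685.4/1.109 = 3323.17; growth vs 2000 (3358.71) = -1.06%.

2000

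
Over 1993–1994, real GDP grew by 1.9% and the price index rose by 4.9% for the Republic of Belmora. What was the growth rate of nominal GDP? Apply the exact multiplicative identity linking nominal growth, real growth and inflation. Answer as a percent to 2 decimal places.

6.89%

(1 + g_nom) = (1 + g_real)(1 + π) = 1.0190 × 1.0490 = 1.06893.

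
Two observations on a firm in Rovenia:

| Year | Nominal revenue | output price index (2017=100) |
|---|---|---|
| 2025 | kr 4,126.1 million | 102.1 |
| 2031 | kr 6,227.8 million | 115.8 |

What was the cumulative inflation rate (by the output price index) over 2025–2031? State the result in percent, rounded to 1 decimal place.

13.4%

Price-level change = 115.8 / 102.1 − 1 = 0.1342.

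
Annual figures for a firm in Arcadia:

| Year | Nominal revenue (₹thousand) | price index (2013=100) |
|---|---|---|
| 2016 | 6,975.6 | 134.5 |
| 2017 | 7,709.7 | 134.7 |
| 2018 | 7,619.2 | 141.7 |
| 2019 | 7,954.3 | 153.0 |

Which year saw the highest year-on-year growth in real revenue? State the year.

2017: real = 7709.7/1.347 = 5723.61; growth vs 2016 (5186.32) = 10.36%.
2018: real = 7619.2/1.417 = 5376.99; growth vs 2017 (5723.61) = -6.06%.
2019: real = 7954.3/1.530 = 5198.89; growth vs 2018 (5376.99) = -3.31%.

2017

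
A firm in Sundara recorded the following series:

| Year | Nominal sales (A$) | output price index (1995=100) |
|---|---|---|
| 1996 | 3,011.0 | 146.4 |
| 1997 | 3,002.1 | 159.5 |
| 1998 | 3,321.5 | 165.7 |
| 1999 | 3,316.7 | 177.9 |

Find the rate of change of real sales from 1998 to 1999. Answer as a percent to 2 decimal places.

Real sales 1998 = 3321.5/1.657 = 2004.53.
Real sales 1999 = 3316.7/1.779 = 1864.36.
Change = 1864.36/2004.53 − 1 = -0.0699.

-6.99%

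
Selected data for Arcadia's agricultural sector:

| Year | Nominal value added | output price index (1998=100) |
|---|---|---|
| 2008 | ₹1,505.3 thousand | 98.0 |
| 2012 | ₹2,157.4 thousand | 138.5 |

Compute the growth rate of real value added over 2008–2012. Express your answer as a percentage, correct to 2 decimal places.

Deflate each year: 2008 → 1505.3/0.980 = 1536.02; 2012 → 2157.4/1.385 = 1557.69.
So real value added changed by 1557.69/1536.02 − 1 = 0.0141, i.e. 1.41%.

1.41%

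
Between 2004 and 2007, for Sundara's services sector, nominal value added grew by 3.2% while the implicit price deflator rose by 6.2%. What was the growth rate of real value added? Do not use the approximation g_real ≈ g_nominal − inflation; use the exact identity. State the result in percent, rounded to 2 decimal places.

-2.82%

(1 + g_nom) = (1 + g_real)(1 + π), so g_real = 1.0320 / 1.0620 − 1 = -0.02825.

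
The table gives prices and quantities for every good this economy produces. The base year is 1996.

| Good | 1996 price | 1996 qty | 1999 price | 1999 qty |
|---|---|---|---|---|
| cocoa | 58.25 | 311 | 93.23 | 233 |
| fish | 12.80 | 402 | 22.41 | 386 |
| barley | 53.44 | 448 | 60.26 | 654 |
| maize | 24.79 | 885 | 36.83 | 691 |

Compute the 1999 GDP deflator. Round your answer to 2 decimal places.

Nominal GDP 1999 = 93.23·233 + 22.41·386 + 60.26·654 + 36.83·691 = 95232.42.
Real GDP 1999 (at 1996 prices) = 58.25·233 + 12.80·386 + 53.44·654 + 24.79·691 = 70592.70.
Deflator = Nominal/Real × 100 = 95232.42/70592.70 × 100 = 134.904.

134.90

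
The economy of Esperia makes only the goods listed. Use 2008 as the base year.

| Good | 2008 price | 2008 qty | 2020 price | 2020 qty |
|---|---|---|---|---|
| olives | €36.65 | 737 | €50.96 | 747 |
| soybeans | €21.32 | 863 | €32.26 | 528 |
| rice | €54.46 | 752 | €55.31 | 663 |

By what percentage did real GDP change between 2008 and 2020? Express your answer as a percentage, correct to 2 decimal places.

Real GDP 2008 = Nominal GDP 2008 = 36.65·737 + 21.32·863 + 54.46·752 = 86364.13.
Real GDP 2020 (at 2008 prices) = 36.65·747 + 21.32·528 + 54.46·663 = 74741.49.
Real growth = 74741.49/86364.13 − 1 = -0.1346.

-13.46%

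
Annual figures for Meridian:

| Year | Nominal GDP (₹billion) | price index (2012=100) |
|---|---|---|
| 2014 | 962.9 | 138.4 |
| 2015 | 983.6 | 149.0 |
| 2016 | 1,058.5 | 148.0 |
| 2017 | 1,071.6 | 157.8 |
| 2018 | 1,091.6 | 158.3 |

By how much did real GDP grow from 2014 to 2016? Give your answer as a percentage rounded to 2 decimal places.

Real GDP 2014 = 962.9/1.384 = 695.74.
Real GDP 2016 = 1058.5/1.480 = 715.20.
Change = 715.20/695.74 − 1 = 0.0280.

2.80%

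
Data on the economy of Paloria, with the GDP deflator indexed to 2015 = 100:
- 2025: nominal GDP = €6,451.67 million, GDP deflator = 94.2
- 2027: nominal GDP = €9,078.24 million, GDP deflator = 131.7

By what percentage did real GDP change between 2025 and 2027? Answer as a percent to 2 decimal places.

Real GDP 2025 = 6451.67 / 0.942 = 6848.91.
Real GDP 2027 = 9078.24 / 1.317 = 6893.12.
Real growth = 6893.12 / 6848.91 − 1 = 0.0065.

0.65%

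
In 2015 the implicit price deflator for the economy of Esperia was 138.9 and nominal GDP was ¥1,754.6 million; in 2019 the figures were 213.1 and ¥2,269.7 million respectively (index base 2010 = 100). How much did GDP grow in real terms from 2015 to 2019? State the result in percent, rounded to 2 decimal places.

-15.68%

Deflate each year: 2015 → 1754.6/1.389 = 1263.21; 2019 → 2269.7/2.131 = 1065.09.
So real GDP changed by 1065.09/1263.21 − 1 = -0.1568, i.e. -15.68%.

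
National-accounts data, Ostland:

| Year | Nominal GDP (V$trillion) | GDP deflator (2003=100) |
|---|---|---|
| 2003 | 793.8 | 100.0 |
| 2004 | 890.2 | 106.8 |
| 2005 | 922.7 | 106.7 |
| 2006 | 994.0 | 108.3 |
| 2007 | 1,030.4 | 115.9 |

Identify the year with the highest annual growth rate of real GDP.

2004: real = 890.2/1.068 = 833.52; growth vs 2003 (793.80) = 5.00%.
2005: real = 922.7/1.067 = 864.76; growth vs 2004 (833.52) = 3.75%.
2006: real = 994.0/1.083 = 917.82; growth vs 2005 (864.76) = 6.14%.
2007: real = 1030.4/1.159 = 889.04; growth vs 2006 (917.82) = -3.14%.

2006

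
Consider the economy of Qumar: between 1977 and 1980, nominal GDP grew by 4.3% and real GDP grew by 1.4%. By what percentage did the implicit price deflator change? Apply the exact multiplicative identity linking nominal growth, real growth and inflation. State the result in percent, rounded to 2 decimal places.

2.86%

(1 + g_nom) = (1 + g_real)(1 + π), so π = 1.0430 / 1.0140 − 1 = 0.02860.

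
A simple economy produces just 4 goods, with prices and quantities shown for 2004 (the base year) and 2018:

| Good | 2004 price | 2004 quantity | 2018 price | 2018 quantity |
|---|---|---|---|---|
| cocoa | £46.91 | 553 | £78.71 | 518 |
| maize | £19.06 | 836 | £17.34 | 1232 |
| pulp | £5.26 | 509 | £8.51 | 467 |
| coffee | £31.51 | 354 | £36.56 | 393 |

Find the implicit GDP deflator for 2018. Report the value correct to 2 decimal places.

128.51

Nominal GDP 2018 = 78.71·518 + 17.34·1232 + 8.51·467 + 36.56·393 = 80476.91.
Real GDP 2018 (at 2004 prices) = 46.91·518 + 19.06·1232 + 5.26·467 + 31.51·393 = 62621.15.
Deflator = Nominal/Real × 100 = 80476.91/62621.15 × 100 = 128.514.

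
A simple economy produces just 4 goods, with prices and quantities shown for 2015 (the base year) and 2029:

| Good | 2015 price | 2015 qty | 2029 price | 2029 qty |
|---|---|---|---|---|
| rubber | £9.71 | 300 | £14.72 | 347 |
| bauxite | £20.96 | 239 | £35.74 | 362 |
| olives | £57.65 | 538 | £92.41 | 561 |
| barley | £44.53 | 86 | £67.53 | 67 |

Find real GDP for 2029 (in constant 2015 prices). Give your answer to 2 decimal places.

£46282.05

Real GDP 2029 = Σ (p_2015 × q_2029) = 9.71·347 + 20.96·362 + 57.65·561 + 44.53·67 = 46282.05.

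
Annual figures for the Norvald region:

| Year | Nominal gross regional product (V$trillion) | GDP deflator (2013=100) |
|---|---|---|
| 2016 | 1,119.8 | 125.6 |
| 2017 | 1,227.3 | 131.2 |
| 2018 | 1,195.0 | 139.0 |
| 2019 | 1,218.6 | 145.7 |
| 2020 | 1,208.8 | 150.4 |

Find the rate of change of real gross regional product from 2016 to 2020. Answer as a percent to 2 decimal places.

-9.85%

Real gross regional product 2016 = 1119.8/1.256 = 891.56.
Real gross regional product 2020 = 1208.8/1.504 = 803.72.
Change = 803.72/891.56 − 1 = -0.0985.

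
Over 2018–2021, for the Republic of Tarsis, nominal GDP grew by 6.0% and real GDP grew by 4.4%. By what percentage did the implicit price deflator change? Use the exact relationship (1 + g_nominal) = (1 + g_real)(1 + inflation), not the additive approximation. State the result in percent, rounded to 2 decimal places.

1.53%

(1 + g_nom) = (1 + g_real)(1 + π), so π = 1.0600 / 1.0440 − 1 = 0.01533.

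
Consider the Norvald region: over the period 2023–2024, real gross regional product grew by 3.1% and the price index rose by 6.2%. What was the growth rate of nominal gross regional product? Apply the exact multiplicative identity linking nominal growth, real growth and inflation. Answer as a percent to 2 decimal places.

9.49%

(1 + g_nom) = (1 + g_real)(1 + π) = 1.0310 × 1.0620 = 1.09492.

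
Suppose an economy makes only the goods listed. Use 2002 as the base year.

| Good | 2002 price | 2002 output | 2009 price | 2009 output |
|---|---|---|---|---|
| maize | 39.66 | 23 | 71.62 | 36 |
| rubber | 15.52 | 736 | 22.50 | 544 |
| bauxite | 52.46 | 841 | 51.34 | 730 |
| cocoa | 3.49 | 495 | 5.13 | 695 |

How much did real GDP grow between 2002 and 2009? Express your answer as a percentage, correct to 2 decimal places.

-13.04%

Real GDP 2002 = Nominal GDP 2002 = 39.66·23 + 15.52·736 + 52.46·841 + 3.49·495 = 58181.31.
Real GDP 2009 (at 2002 prices) = 39.66·36 + 15.52·544 + 52.46·730 + 3.49·695 = 50591.99.
Real growth = 50591.99/58181.31 − 1 = -0.1304.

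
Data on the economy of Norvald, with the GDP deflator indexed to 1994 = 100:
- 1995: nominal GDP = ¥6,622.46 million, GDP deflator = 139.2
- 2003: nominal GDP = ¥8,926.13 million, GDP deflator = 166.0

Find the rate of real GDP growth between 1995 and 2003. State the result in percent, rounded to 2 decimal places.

Real GDP 1995 = 6622.46 / 1.392 = 4757.51.
Real GDP 2003 = 8926.13 / 1.660 = 5377.19.
Real growth = 5377.19 / 4757.51 − 1 = 0.1303.

13.03%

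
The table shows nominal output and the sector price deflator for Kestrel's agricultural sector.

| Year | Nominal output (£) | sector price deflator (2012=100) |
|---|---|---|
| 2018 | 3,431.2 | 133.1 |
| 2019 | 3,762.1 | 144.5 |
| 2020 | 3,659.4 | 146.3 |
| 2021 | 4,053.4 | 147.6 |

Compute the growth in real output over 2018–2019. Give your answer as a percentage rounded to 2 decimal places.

0.99%

Real output 2018 = 3431.2/1.331 = 2577.91.
Real output 2019 = 3762.1/1.445 = 2603.53.
Change = 2603.53/2577.91 − 1 = 0.0099.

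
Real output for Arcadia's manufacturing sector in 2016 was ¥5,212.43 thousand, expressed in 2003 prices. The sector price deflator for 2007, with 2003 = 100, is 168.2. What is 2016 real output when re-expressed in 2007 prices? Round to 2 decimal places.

Real output in 2007 prices = Real output in 2003 prices × (P_2007/P_2003) = 5212.43 × 1.682 = 8767.31.

¥8,767.31 thousand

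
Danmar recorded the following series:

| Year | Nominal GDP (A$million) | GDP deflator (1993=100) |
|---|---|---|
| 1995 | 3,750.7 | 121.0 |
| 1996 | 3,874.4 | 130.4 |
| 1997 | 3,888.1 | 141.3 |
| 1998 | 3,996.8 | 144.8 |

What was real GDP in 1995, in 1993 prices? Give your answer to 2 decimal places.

A$3,099.75 million

Real GDP 1995 = 3750.7 / 1.210 = 3099.75.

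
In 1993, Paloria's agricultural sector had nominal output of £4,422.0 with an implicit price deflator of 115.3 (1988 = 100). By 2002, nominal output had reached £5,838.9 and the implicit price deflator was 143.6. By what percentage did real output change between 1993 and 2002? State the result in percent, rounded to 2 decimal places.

Real output 1993 = 4422.0 / 1.153 = 3835.21.
Real output 2002 = 5838.9 / 1.436 = 4066.09.
Real growth = 4066.09 / 3835.21 − 1 = 0.0602.

6.02%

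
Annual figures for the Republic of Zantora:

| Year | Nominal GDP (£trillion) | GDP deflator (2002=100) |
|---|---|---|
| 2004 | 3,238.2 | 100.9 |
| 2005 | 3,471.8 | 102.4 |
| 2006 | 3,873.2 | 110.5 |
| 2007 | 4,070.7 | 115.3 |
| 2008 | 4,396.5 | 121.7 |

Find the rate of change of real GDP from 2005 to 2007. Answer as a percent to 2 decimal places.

4.13%

Real GDP 2005 = 3471.8/1.024 = 3390.43.
Real GDP 2007 = 4070.7/1.153 = 3530.53.
Change = 3530.53/3390.43 − 1 = 0.0413.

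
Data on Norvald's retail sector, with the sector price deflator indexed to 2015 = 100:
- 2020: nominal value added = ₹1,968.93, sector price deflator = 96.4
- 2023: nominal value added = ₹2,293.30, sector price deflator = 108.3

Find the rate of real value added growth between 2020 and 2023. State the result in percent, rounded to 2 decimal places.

3.68%

Real value added 2020 = 1968.93 / 0.964 = 2042.46.
Real value added 2023 = 2293.30 / 1.083 = 2117.54.
Real growth = 2117.54 / 2042.46 − 1 = 0.0368.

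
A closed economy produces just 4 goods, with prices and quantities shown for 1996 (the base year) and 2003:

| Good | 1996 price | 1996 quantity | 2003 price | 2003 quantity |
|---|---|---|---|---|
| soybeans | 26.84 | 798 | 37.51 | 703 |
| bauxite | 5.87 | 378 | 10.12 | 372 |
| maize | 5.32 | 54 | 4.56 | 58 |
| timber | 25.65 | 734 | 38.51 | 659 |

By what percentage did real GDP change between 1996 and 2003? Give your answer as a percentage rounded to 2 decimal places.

-10.50%

Real GDP 1996 = Nominal GDP 1996 = 26.84·798 + 5.87·378 + 5.32·54 + 25.65·734 = 42751.56.
Real GDP 2003 (at 1996 prices) = 26.84·703 + 5.87·372 + 5.32·58 + 25.65·659 = 38264.07.
Real growth = 38264.07/42751.56 − 1 = -0.1050.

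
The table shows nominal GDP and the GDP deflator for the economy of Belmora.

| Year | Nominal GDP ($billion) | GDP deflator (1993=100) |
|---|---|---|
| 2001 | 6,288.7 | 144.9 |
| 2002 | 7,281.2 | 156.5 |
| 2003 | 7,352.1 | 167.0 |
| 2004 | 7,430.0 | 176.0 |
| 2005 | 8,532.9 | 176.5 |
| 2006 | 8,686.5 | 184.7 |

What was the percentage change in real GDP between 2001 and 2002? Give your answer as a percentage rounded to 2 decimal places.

Real GDP 2001 = 6288.7/1.449 = 4340.03.
Real GDP 2002 = 7281.2/1.565 = 4652.52.
Change = 4652.52/4340.03 − 1 = 0.0720.

7.20%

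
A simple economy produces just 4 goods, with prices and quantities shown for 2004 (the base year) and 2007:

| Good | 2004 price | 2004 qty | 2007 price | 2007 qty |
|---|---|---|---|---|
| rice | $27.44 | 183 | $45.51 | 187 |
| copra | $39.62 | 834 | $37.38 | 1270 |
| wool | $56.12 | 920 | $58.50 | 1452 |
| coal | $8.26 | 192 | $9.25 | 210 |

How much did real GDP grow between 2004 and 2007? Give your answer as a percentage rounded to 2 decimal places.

Real GDP 2004 = Nominal GDP 2004 = 27.44·183 + 39.62·834 + 56.12·920 + 8.26·192 = 91280.92.
Real GDP 2007 (at 2004 prices) = 27.44·187 + 39.62·1270 + 56.12·1452 + 8.26·210 = 138669.52.
Real growth = 138669.52/91280.92 − 1 = 0.5192.

51.92%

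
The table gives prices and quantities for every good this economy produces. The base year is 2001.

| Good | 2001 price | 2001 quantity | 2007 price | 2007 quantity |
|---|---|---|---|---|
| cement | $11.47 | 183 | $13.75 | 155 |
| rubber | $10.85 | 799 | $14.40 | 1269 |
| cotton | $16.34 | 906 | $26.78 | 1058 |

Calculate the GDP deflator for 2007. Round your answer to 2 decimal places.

Nominal GDP 2007 = 13.75·155 + 14.40·1269 + 26.78·1058 = 48738.09.
Real GDP 2007 (at 2001 prices) = 11.47·155 + 10.85·1269 + 16.34·1058 = 32834.22.
Deflator = Nominal/Real × 100 = 48738.09/32834.22 × 100 = 148.437.

148.44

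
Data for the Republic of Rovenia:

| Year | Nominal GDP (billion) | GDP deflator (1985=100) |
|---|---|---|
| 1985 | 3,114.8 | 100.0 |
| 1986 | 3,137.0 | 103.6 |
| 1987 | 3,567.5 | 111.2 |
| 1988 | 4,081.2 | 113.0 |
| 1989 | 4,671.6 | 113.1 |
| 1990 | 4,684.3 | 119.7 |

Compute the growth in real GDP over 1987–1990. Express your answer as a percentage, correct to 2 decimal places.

21.98%

Real GDP 1987 = 3567.5/1.112 = 3208.18.
Real GDP 1990 = 4684.3/1.197 = 3913.37.
Change = 3913.37/3208.18 − 1 = 0.2198.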